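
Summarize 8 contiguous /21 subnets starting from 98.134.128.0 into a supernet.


Original prefix: /21
Number of subnets: 8 = 2^3
New prefix = 21 - 3 = 18
Supernet: 98.134.128.0/18


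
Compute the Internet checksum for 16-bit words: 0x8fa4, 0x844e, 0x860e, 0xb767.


Sum all words (with carry folding):
+ 0x8fa4 = 0x8fa4
+ 0x844e = 0x13f3
+ 0x860e = 0x9a01
+ 0xb767 = 0x5169
One's complement: ~0x5169
Checksum = 0xae96


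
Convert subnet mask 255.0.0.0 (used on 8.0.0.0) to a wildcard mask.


Subnet mask: 255.0.0.0
Wildcard = 255.255.255.255 - subnet mask
255 - 255 = 0
255 - 0 = 255
255 - 0 = 255
255 - 0 = 255
Wildcard: 0.255.255.255


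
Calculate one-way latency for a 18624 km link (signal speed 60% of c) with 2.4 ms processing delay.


Speed = 0.6 * 3e5 km/s = 180000 km/s
Propagation delay = 18624 / 180000 = 0.1035 s = 103.4667 ms
Processing delay = 2.4 ms
Total one-way latency = 105.8667 ms


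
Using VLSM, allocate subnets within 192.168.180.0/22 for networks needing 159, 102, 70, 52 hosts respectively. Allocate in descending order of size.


159 hosts -> /24 (254 usable): 192.168.180.0/24
102 hosts -> /25 (126 usable): 192.168.181.0/25
70 hosts -> /25 (126 usable): 192.168.181.128/25
52 hosts -> /26 (62 usable): 192.168.182.0/26
Allocation: 192.168.180.0/24 (159 hosts, 254 usable); 192.168.181.0/25 (102 hosts, 126 usable); 192.168.181.128/25 (70 hosts, 126 usable); 192.168.182.0/26 (52 hosts, 62 usable)


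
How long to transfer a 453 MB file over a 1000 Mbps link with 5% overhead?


Effective throughput = 1000 * (1 - 5/100) = 950 Mbps
File size in Mb = 453 * 8 = 3624 Mb
Time = 3624 / 950
Time = 3.8147 seconds


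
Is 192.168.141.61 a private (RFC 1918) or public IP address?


RFC 1918 private ranges:
  10.0.0.0/8 (10.0.0.0 - 10.255.255.255)
  172.16.0.0/12 (172.16.0.0 - 172.31.255.255)
  192.168.0.0/16 (192.168.0.0 - 192.168.255.255)
Private (in 192.168.0.0/16)


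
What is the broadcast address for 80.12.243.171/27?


Network: 80.12.243.160/27
Host bits = 5
Set all host bits to 1:
Broadcast: 80.12.243.191


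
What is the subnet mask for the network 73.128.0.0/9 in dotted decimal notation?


/9 means 9 network bits, 23 host bits
Binary: 11111111100000000000000000000000
Mask: 255.128.0.0


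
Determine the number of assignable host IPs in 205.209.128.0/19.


Host bits = 32 - 19 = 13
Total addresses = 2^13 = 8192
Usable = total - 2 (network and broadcast)
Usable hosts: 8190


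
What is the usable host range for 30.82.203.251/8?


Network: 30.0.0.0
Broadcast: 30.255.255.255
First usable = network + 1
Last usable = broadcast - 1
Range: 30.0.0.1 to 30.255.255.254


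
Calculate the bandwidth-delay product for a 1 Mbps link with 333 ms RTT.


BDP = bandwidth * RTT
= 1 Mbps * 333 ms
= 1 * 1e6 * 333 / 1000 bits
= 333000 bits
= 41625 bytes
= 40.6494 KB
BDP = 333000 bits (41625 bytes)


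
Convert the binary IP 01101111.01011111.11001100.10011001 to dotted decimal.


01101111 = 111
01011111 = 95
11001100 = 204
10011001 = 153
IP: 111.95.204.153


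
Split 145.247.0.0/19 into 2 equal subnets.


New prefix = 19 + 1 = 20
Each subnet has 4096 addresses
  145.247.0.0/20
  145.247.16.0/20
Subnets: 145.247.0.0/20, 145.247.16.0/20


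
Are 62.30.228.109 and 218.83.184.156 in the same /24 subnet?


Mask: 255.255.255.0
62.30.228.109 AND mask = 62.30.228.0
218.83.184.156 AND mask = 218.83.184.0
No, different subnets (62.30.228.0 vs 218.83.184.0)


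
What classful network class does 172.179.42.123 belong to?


First octet: 172
Binary: 10101100
10xxxxxx -> Class B (128-191)
Class B, default mask 255.255.0.0 (/16)


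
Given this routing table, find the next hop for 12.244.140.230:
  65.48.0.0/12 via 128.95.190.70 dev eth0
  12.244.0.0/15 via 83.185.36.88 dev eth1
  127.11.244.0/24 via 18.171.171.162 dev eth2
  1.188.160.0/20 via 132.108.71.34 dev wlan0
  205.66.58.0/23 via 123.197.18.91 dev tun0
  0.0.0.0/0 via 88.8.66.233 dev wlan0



Longest prefix match for 12.244.140.230:
  /12 65.48.0.0: no
  /15 12.244.0.0: MATCH
  /24 127.11.244.0: no
  /20 1.188.160.0: no
  /23 205.66.58.0: no
  /0 0.0.0.0: MATCH
Selected: next-hop 83.185.36.88 via eth1 (matched /15)


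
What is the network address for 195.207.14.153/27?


IP:   11000011.11001111.00001110.10011001
Mask: 11111111.11111111.11111111.11100000
AND operation:
Net:  11000011.11001111.00001110.10000000
Network: 195.207.14.128/27


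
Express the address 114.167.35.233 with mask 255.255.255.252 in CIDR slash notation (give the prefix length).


Binary: 11111111.11111111.11111111.11111100
Count leading 1s
Prefix: /30


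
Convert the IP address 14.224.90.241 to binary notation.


14 = 00001110
224 = 11100000
90 = 01011010
241 = 11110001
Binary: 00001110.11100000.01011010.11110001


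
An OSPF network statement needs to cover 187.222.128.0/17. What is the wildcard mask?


Subnet mask: 255.255.128.0
Wildcard = 255.255.255.255 - subnet mask
255 - 255 = 0
255 - 255 = 0
255 - 128 = 127
255 - 0 = 255
Wildcard: 0.0.127.255


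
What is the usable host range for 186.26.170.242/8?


Network: 186.0.0.0
Broadcast: 186.255.255.255
First usable = network + 1
Last usable = broadcast - 1
Range: 186.0.0.1 to 186.255.255.254


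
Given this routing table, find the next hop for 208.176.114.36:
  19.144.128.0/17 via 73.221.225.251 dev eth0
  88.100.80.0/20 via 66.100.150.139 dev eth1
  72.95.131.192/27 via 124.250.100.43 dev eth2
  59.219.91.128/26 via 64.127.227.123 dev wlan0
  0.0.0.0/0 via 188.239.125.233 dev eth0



Longest prefix match for 208.176.114.36:
  /17 19.144.128.0: no
  /20 88.100.80.0: no
  /27 72.95.131.192: no
  /26 59.219.91.128: no
  /0 0.0.0.0: MATCH
Selected: next-hop 188.239.125.233 via eth0 (matched /0)


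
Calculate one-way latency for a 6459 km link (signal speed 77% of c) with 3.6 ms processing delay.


Speed = 0.77 * 3e5 km/s = 231000 km/s
Propagation delay = 6459 / 231000 = 0.028 s = 27.961 ms
Processing delay = 3.6 ms
Total one-way latency = 31.561 ms


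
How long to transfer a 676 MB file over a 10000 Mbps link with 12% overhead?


Effective throughput = 10000 * (1 - 12/100) = 8800 Mbps
File size in Mb = 676 * 8 = 5408 Mb
Time = 5408 / 8800
Time = 0.6145 seconds


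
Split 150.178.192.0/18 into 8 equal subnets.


New prefix = 18 + 3 = 21
Each subnet has 2048 addresses
  150.178.192.0/21
  150.178.200.0/21
  150.178.208.0/21
  150.178.216.0/21
  150.178.224.0/21
  150.178.232.0/21
  150.178.240.0/21
  150.178.248.0/21
Subnets: 150.178.192.0/21, 150.178.200.0/21, 150.178.208.0/21, 150.178.216.0/21, 150.178.224.0/21, 150.178.232.0/21, 150.178.240.0/21, 150.178.248.0/21


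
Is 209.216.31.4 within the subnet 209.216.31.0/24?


Subnet network: 209.216.31.0
Test IP AND mask: 209.216.31.0
Yes, 209.216.31.4 is in 209.216.31.0/24


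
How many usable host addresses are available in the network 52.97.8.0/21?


Host bits = 32 - 21 = 11
Total addresses = 2^11 = 2048
Usable = total - 2 (network and broadcast)
Usable hosts: 2046


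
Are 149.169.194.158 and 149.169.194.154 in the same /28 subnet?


Mask: 255.255.255.240
149.169.194.158 AND mask = 149.169.194.144
149.169.194.154 AND mask = 149.169.194.144
Yes, same subnet (149.169.194.144)


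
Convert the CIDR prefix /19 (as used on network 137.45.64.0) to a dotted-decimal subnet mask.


/19 means 19 network bits, 13 host bits
Binary: 11111111111111111110000000000000
Mask: 255.255.224.0


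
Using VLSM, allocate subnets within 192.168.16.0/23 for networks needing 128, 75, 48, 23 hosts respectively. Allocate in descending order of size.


128 hosts -> /24 (254 usable): 192.168.16.0/24
75 hosts -> /25 (126 usable): 192.168.17.0/25
48 hosts -> /26 (62 usable): 192.168.17.128/26
23 hosts -> /27 (30 usable): 192.168.17.192/27
Allocation: 192.168.16.0/24 (128 hosts, 254 usable); 192.168.17.0/25 (75 hosts, 126 usable); 192.168.17.128/26 (48 hosts, 62 usable); 192.168.17.192/27 (23 hosts, 30 usable)


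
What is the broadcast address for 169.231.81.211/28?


Network: 169.231.81.208/28
Host bits = 4
Set all host bits to 1:
Broadcast: 169.231.81.223


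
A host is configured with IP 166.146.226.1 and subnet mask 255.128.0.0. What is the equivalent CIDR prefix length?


Binary: 11111111.10000000.00000000.00000000
Count leading 1s
Prefix: /9


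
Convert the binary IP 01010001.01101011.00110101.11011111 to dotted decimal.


01010001 = 81
01101011 = 107
00110101 = 53
11011111 = 223
IP: 81.107.53.223


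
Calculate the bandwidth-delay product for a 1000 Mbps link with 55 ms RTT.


BDP = bandwidth * RTT
= 1000 Mbps * 55 ms
= 1000 * 1e6 * 55 / 1000 bits
= 55000000 bits
= 6875000 bytes
= 6713.8672 KB
BDP = 55000000 bits (6875000 bytes)


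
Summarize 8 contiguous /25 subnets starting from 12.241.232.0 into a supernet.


Original prefix: /25
Number of subnets: 8 = 2^3
New prefix = 25 - 3 = 22
Supernet: 12.241.232.0/22


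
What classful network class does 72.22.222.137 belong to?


First octet: 72
Binary: 01001000
0xxxxxxx -> Class A (1-126)
Class A, default mask 255.0.0.0 (/8)


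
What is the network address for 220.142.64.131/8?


IP:   11011100.10001110.01000000.10000011
Mask: 11111111.00000000.00000000.00000000
AND operation:
Net:  11011100.00000000.00000000.00000000
Network: 220.0.0.0/8


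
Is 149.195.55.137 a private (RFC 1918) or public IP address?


RFC 1918 private ranges:
  10.0.0.0/8 (10.0.0.0 - 10.255.255.255)
  172.16.0.0/12 (172.16.0.0 - 172.31.255.255)
  192.168.0.0/16 (192.168.0.0 - 192.168.255.255)
Public (not in any RFC 1918 range)


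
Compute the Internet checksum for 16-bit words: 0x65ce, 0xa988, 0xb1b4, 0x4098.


Sum all words (with carry folding):
+ 0x65ce = 0x65ce
+ 0xa988 = 0x0f57
+ 0xb1b4 = 0xc10b
+ 0x4098 = 0x01a4
One's complement: ~0x01a4
Checksum = 0xfe5b


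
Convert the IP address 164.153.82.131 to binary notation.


164 = 10100100
153 = 10011001
82 = 01010010
131 = 10000011
Binary: 10100100.10011001.01010010.10000011


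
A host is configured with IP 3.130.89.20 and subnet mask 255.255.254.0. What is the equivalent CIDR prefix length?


Binary: 11111111.11111111.11111110.00000000
Count leading 1s
Prefix: /23


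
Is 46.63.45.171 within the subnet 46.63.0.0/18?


Subnet network: 46.63.0.0
Test IP AND mask: 46.63.0.0
Yes, 46.63.45.171 is in 46.63.0.0/18


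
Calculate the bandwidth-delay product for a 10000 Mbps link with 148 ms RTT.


BDP = bandwidth * RTT
= 10000 Mbps * 148 ms
= 10000 * 1e6 * 148 / 1000 bits
= 1480000000 bits
= 185000000 bytes
= 180664.0625 KB
BDP = 1480000000 bits (185000000 bytes)


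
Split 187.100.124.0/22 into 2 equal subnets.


New prefix = 22 + 1 = 23
Each subnet has 512 addresses
  187.100.124.0/23
  187.100.126.0/23
Subnets: 187.100.124.0/23, 187.100.126.0/23


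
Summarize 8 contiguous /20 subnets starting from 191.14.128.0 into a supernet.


Original prefix: /20
Number of subnets: 8 = 2^3
New prefix = 20 - 3 = 17
Supernet: 191.14.128.0/17


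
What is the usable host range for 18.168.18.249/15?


Network: 18.168.0.0
Broadcast: 18.169.255.255
First usable = network + 1
Last usable = broadcast - 1
Range: 18.168.0.1 to 18.169.255.254


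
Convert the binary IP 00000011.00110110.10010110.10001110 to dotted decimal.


00000011 = 3
00110110 = 54
10010110 = 150
10001110 = 142
IP: 3.54.150.142


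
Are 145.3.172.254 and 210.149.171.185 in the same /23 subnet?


Mask: 255.255.254.0
145.3.172.254 AND mask = 145.3.172.0
210.149.171.185 AND mask = 210.149.170.0
No, different subnets (145.3.172.0 vs 210.149.170.0)


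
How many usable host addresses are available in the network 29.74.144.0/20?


Host bits = 32 - 20 = 12
Total addresses = 2^12 = 4096
Usable = total - 2 (network and broadcast)
Usable hosts: 4094


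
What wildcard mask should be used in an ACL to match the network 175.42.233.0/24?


Subnet mask: 255.255.255.0
Wildcard = 255.255.255.255 - subnet mask
255 - 255 = 0
255 - 255 = 0
255 - 255 = 0
255 - 0 = 255
Wildcard: 0.0.0.255


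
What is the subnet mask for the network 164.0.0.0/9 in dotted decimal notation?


/9 means 9 network bits, 23 host bits
Binary: 11111111100000000000000000000000
Mask: 255.128.0.0


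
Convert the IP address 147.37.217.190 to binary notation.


147 = 10010011
37 = 00100101
217 = 11011001
190 = 10111110
Binary: 10010011.00100101.11011001.10111110


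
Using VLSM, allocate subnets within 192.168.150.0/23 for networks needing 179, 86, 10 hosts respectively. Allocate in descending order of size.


179 hosts -> /24 (254 usable): 192.168.150.0/24
86 hosts -> /25 (126 usable): 192.168.151.0/25
10 hosts -> /28 (14 usable): 192.168.151.128/28
Allocation: 192.168.150.0/24 (179 hosts, 254 usable); 192.168.151.0/25 (86 hosts, 126 usable); 192.168.151.128/28 (10 hosts, 14 usable)


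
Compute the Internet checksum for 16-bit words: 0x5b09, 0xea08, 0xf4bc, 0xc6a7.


Sum all words (with carry folding):
+ 0x5b09 = 0x5b09
+ 0xea08 = 0x4512
+ 0xf4bc = 0x39cf
+ 0xc6a7 = 0x0077
One's complement: ~0x0077
Checksum = 0xff88


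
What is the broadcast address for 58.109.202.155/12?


Network: 58.96.0.0/12
Host bits = 20
Set all host bits to 1:
Broadcast: 58.111.255.255


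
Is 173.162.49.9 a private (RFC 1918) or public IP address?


RFC 1918 private ranges:
  10.0.0.0/8 (10.0.0.0 - 10.255.255.255)
  172.16.0.0/12 (172.16.0.0 - 172.31.255.255)
  192.168.0.0/16 (192.168.0.0 - 192.168.255.255)
Public (not in any RFC 1918 range)


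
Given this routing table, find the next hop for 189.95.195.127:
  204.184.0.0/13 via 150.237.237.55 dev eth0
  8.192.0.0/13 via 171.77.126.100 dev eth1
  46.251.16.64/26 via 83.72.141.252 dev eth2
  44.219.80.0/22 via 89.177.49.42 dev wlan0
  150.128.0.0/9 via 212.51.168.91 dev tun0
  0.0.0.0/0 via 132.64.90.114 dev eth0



Longest prefix match for 189.95.195.127:
  /13 204.184.0.0: no
  /13 8.192.0.0: no
  /26 46.251.16.64: no
  /22 44.219.80.0: no
  /9 150.128.0.0: no
  /0 0.0.0.0: MATCH
Selected: next-hop 132.64.90.114 via eth0 (matched /0)


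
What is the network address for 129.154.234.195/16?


IP:   10000001.10011010.11101010.11000011
Mask: 11111111.11111111.00000000.00000000
AND operation:
Net:  10000001.10011010.00000000.00000000
Network: 129.154.0.0/16


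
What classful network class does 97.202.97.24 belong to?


First octet: 97
Binary: 01100001
0xxxxxxx -> Class A (1-126)
Class A, default mask 255.0.0.0 (/8)


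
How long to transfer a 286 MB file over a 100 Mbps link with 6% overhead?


Effective throughput = 100 * (1 - 6/100) = 94 Mbps
File size in Mb = 286 * 8 = 2288 Mb
Time = 2288 / 94
Time = 24.3404 seconds


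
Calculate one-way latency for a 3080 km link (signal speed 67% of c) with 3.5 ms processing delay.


Speed = 0.67 * 3e5 km/s = 201000 km/s
Propagation delay = 3080 / 201000 = 0.0153 s = 15.3234 ms
Processing delay = 3.5 ms
Total one-way latency = 18.8234 ms


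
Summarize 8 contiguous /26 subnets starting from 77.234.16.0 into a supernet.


Original prefix: /26
Number of subnets: 8 = 2^3
New prefix = 26 - 3 = 23
Supernet: 77.234.16.0/23


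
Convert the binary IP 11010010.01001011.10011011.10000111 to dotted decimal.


11010010 = 210
01001011 = 75
10011011 = 155
10000111 = 135
IP: 210.75.155.135


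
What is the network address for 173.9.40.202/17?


IP:   10101101.00001001.00101000.11001010
Mask: 11111111.11111111.10000000.00000000
AND operation:
Net:  10101101.00001001.00000000.00000000
Network: 173.9.0.0/17


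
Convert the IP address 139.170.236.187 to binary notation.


139 = 10001011
170 = 10101010
236 = 11101100
187 = 10111011
Binary: 10001011.10101010.11101100.10111011


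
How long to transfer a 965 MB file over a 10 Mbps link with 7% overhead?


Effective throughput = 10 * (1 - 7/100) = 9.3 Mbps
File size in Mb = 965 * 8 = 7720 Mb
Time = 7720 / 9.3
Time = 830.1075 seconds


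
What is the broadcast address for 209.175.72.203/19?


Network: 209.175.64.0/19
Host bits = 13
Set all host bits to 1:
Broadcast: 209.175.95.255


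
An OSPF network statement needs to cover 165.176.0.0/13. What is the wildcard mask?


Subnet mask: 255.248.0.0
Wildcard = 255.255.255.255 - subnet mask
255 - 255 = 0
255 - 248 = 7
255 - 0 = 255
255 - 0 = 255
Wildcard: 0.7.255.255


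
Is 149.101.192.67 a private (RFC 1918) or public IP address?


RFC 1918 private ranges:
  10.0.0.0/8 (10.0.0.0 - 10.255.255.255)
  172.16.0.0/12 (172.16.0.0 - 172.31.255.255)
  192.168.0.0/16 (192.168.0.0 - 192.168.255.255)
Public (not in any RFC 1918 range)


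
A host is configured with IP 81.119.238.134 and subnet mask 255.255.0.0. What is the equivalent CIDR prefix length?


Binary: 11111111.11111111.00000000.00000000
Count leading 1s
Prefix: /16


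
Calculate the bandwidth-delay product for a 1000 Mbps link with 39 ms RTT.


BDP = bandwidth * RTT
= 1000 Mbps * 39 ms
= 1000 * 1e6 * 39 / 1000 bits
= 39000000 bits
= 4875000 bytes
= 4760.7422 KB
BDP = 39000000 bits (4875000 bytes)


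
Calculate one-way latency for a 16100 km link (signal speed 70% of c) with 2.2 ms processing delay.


Speed = 0.7 * 3e5 km/s = 210000 km/s
Propagation delay = 16100 / 210000 = 0.0767 s = 76.6667 ms
Processing delay = 2.2 ms
Total one-way latency = 78.8667 ms


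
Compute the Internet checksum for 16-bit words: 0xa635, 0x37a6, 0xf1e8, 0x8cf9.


Sum all words (with carry folding):
+ 0xa635 = 0xa635
+ 0x37a6 = 0xdddb
+ 0xf1e8 = 0xcfc4
+ 0x8cf9 = 0x5cbe
One's complement: ~0x5cbe
Checksum = 0xa341


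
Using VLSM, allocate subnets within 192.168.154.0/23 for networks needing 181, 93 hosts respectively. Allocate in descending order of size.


181 hosts -> /24 (254 usable): 192.168.154.0/24
93 hosts -> /25 (126 usable): 192.168.155.0/25
Allocation: 192.168.154.0/24 (181 hosts, 254 usable); 192.168.155.0/25 (93 hosts, 126 usable)


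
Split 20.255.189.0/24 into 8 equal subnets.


New prefix = 24 + 3 = 27
Each subnet has 32 addresses
  20.255.189.0/27
  20.255.189.32/27
  20.255.189.64/27
  20.255.189.96/27
  20.255.189.128/27
  20.255.189.160/27
  20.255.189.192/27
  20.255.189.224/27
Subnets: 20.255.189.0/27, 20.255.189.32/27, 20.255.189.64/27, 20.255.189.96/27, 20.255.189.128/27, 20.255.189.160/27, 20.255.189.192/27, 20.255.189.224/27


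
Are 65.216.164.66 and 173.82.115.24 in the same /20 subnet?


Mask: 255.255.240.0
65.216.164.66 AND mask = 65.216.160.0
173.82.115.24 AND mask = 173.82.112.0
No, different subnets (65.216.160.0 vs 173.82.112.0)


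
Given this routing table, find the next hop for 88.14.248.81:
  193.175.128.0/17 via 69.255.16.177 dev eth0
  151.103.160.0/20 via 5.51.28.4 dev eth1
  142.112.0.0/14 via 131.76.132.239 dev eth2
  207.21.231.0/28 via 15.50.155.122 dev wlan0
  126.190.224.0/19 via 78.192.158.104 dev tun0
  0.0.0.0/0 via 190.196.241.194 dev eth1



Longest prefix match for 88.14.248.81:
  /17 193.175.128.0: no
  /20 151.103.160.0: no
  /14 142.112.0.0: no
  /28 207.21.231.0: no
  /19 126.190.224.0: no
  /0 0.0.0.0: MATCH
Selected: next-hop 190.196.241.194 via eth1 (matched /0)


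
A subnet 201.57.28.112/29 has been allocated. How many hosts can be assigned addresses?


Host bits = 32 - 29 = 3
Total addresses = 2^3 = 8
Usable = total - 2 (network and broadcast)
Usable hosts: 6


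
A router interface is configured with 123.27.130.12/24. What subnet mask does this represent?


/24 means 24 network bits, 8 host bits
Binary: 11111111111111111111111100000000
Mask: 255.255.255.0


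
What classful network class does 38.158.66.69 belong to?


First octet: 38
Binary: 00100110
0xxxxxxx -> Class A (1-126)
Class A, default mask 255.0.0.0 (/8)


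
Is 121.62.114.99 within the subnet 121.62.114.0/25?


Subnet network: 121.62.114.0
Test IP AND mask: 121.62.114.0
Yes, 121.62.114.99 is in 121.62.114.0/25


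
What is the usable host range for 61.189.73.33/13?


Network: 61.184.0.0
Broadcast: 61.191.255.255
First usable = network + 1
Last usable = broadcast - 1
Range: 61.184.0.1 to 61.191.255.254


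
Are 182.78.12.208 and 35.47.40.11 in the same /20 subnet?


Mask: 255.255.240.0
182.78.12.208 AND mask = 182.78.0.0
35.47.40.11 AND mask = 35.47.32.0
No, different subnets (182.78.0.0 vs 35.47.32.0)


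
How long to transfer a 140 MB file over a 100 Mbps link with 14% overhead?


Effective throughput = 100 * (1 - 14/100) = 86 Mbps
File size in Mb = 140 * 8 = 1120 Mb
Time = 1120 / 86
Time = 13.0233 seconds


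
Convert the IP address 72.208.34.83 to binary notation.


72 = 01001000
208 = 11010000
34 = 00100010
83 = 01010011
Binary: 01001000.11010000.00100010.01010011


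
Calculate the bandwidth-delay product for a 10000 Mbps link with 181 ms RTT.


BDP = bandwidth * RTT
= 10000 Mbps * 181 ms
= 10000 * 1e6 * 181 / 1000 bits
= 1810000000 bits
= 226250000 bytes
= 220947.2656 KB
BDP = 1810000000 bits (226250000 bytes)


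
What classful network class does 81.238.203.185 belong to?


First octet: 81
Binary: 01010001
0xxxxxxx -> Class A (1-126)
Class A, default mask 255.0.0.0 (/8)


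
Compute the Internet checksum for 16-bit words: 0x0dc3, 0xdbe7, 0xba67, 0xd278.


Sum all words (with carry folding):
+ 0x0dc3 = 0x0dc3
+ 0xdbe7 = 0xe9aa
+ 0xba67 = 0xa412
+ 0xd278 = 0x768b
One's complement: ~0x768b
Checksum = 0x8974


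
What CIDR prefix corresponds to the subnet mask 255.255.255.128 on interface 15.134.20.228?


Binary: 11111111.11111111.11111111.10000000
Count leading 1s
Prefix: /25


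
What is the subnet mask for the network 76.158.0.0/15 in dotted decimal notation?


/15 means 15 network bits, 17 host bits
Binary: 11111111111111100000000000000000
Mask: 255.254.0.0


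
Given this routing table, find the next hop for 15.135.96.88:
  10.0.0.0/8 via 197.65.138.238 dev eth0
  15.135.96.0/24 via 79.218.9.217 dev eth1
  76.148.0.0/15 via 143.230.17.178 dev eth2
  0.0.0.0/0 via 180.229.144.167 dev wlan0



Longest prefix match for 15.135.96.88:
  /8 10.0.0.0: no
  /24 15.135.96.0: MATCH
  /15 76.148.0.0: no
  /0 0.0.0.0: MATCH
Selected: next-hop 79.218.9.217 via eth1 (matched /24)


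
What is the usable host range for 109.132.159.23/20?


Network: 109.132.144.0
Broadcast: 109.132.159.255
First usable = network + 1
Last usable = broadcast - 1
Range: 109.132.144.1 to 109.132.159.254


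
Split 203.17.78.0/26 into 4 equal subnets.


New prefix = 26 + 2 = 28
Each subnet has 16 addresses
  203.17.78.0/28
  203.17.78.16/28
  203.17.78.32/28
  203.17.78.48/28
Subnets: 203.17.78.0/28, 203.17.78.16/28, 203.17.78.32/28, 203.17.78.48/28


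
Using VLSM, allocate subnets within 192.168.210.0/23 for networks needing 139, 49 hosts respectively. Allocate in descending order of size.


139 hosts -> /24 (254 usable): 192.168.210.0/24
49 hosts -> /26 (62 usable): 192.168.211.0/26
Allocation: 192.168.210.0/24 (139 hosts, 254 usable); 192.168.211.0/26 (49 hosts, 62 usable)


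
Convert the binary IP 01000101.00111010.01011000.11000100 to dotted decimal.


01000101 = 69
00111010 = 58
01011000 = 88
11000100 = 196
IP: 69.58.88.196


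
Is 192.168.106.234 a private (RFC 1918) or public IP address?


RFC 1918 private ranges:
  10.0.0.0/8 (10.0.0.0 - 10.255.255.255)
  172.16.0.0/12 (172.16.0.0 - 172.31.255.255)
  192.168.0.0/16 (192.168.0.0 - 192.168.255.255)
Private (in 192.168.0.0/16)


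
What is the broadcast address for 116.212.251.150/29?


Network: 116.212.251.144/29
Host bits = 3
Set all host bits to 1:
Broadcast: 116.212.251.151


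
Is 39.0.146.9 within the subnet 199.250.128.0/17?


Subnet network: 199.250.128.0
Test IP AND mask: 39.0.128.0
No, 39.0.146.9 is not in 199.250.128.0/17


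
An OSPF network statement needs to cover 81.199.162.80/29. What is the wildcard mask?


Subnet mask: 255.255.255.248
Wildcard = 255.255.255.255 - subnet mask
255 - 255 = 0
255 - 255 = 0
255 - 255 = 0
255 - 248 = 7
Wildcard: 0.0.0.7


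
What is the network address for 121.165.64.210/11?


IP:   01111001.10100101.01000000.11010010
Mask: 11111111.11100000.00000000.00000000
AND operation:
Net:  01111001.10100000.00000000.00000000
Network: 121.160.0.0/11


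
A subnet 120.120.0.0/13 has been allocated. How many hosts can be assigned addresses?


Host bits = 32 - 13 = 19
Total addresses = 2^19 = 524288
Usable = total - 2 (network and broadcast)
Usable hosts: 524286


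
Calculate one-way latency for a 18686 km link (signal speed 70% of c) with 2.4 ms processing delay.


Speed = 0.7 * 3e5 km/s = 210000 km/s
Propagation delay = 18686 / 210000 = 0.089 s = 88.981 ms
Processing delay = 2.4 ms
Total one-way latency = 91.381 ms


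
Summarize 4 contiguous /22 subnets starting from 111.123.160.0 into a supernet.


Original prefix: /22
Number of subnets: 4 = 2^2
New prefix = 22 - 2 = 20
Supernet: 111.123.160.0/20


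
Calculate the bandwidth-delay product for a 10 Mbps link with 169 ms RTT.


BDP = bandwidth * RTT
= 10 Mbps * 169 ms
= 10 * 1e6 * 169 / 1000 bits
= 1690000 bits
= 211250 bytes
= 206.2988 KB
BDP = 1690000 bits (211250 bytes)


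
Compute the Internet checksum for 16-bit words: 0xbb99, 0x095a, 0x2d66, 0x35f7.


Sum all words (with carry folding):
+ 0xbb99 = 0xbb99
+ 0x095a = 0xc4f3
+ 0x2d66 = 0xf259
+ 0x35f7 = 0x2851
One's complement: ~0x2851
Checksum = 0xd7ae


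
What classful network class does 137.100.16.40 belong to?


First octet: 137
Binary: 10001001
10xxxxxx -> Class B (128-191)
Class B, default mask 255.255.0.0 (/16)


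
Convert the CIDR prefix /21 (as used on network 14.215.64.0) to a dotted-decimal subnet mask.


/21 means 21 network bits, 11 host bits
Binary: 11111111111111111111100000000000
Mask: 255.255.248.0


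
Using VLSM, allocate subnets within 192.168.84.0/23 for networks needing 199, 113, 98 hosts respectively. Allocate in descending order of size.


199 hosts -> /24 (254 usable): 192.168.84.0/24
113 hosts -> /25 (126 usable): 192.168.85.0/25
98 hosts -> /25 (126 usable): 192.168.85.128/25
Allocation: 192.168.84.0/24 (199 hosts, 254 usable); 192.168.85.0/25 (113 hosts, 126 usable); 192.168.85.128/25 (98 hosts, 126 usable)


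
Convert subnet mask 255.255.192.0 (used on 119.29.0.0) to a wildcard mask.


Subnet mask: 255.255.192.0
Wildcard = 255.255.255.255 - subnet mask
255 - 255 = 0
255 - 255 = 0
255 - 192 = 63
255 - 0 = 255
Wildcard: 0.0.63.255


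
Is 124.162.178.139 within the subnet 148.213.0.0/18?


Subnet network: 148.213.0.0
Test IP AND mask: 124.162.128.0
No, 124.162.178.139 is not in 148.213.0.0/18


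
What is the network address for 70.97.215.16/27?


IP:   01000110.01100001.11010111.00010000
Mask: 11111111.11111111.11111111.11100000
AND operation:
Net:  01000110.01100001.11010111.00000000
Network: 70.97.215.0/27


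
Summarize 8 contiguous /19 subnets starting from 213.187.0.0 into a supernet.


Original prefix: /19
Number of subnets: 8 = 2^3
New prefix = 19 - 3 = 16
Supernet: 213.187.0.0/16


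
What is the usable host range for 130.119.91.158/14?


Network: 130.116.0.0
Broadcast: 130.119.255.255
First usable = network + 1
Last usable = broadcast - 1
Range: 130.116.0.1 to 130.119.255.254


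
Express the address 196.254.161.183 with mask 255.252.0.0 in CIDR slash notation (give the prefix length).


Binary: 11111111.11111100.00000000.00000000
Count leading 1s
Prefix: /14


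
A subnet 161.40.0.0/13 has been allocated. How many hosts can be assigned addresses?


Host bits = 32 - 13 = 19
Total addresses = 2^19 = 524288
Usable = total - 2 (network and broadcast)
Usable hosts: 524286


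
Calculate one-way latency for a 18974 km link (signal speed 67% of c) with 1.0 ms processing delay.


Speed = 0.67 * 3e5 km/s = 201000 km/s
Propagation delay = 18974 / 201000 = 0.0944 s = 94.398 ms
Processing delay = 1.0 ms
Total one-way latency = 95.398 ms


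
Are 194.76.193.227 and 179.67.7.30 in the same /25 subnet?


Mask: 255.255.255.128
194.76.193.227 AND mask = 194.76.193.128
179.67.7.30 AND mask = 179.67.7.0
No, different subnets (194.76.193.128 vs 179.67.7.0)


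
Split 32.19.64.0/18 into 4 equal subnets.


New prefix = 18 + 2 = 20
Each subnet has 4096 addresses
  32.19.64.0/20
  32.19.80.0/20
  32.19.96.0/20
  32.19.112.0/20
Subnets: 32.19.64.0/20, 32.19.80.0/20, 32.19.96.0/20, 32.19.112.0/20


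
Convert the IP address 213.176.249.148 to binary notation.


213 = 11010101
176 = 10110000
249 = 11111001
148 = 10010100
Binary: 11010101.10110000.11111001.10010100


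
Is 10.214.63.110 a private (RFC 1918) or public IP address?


RFC 1918 private ranges:
  10.0.0.0/8 (10.0.0.0 - 10.255.255.255)
  172.16.0.0/12 (172.16.0.0 - 172.31.255.255)
  192.168.0.0/16 (192.168.0.0 - 192.168.255.255)
Private (in 10.0.0.0/8)


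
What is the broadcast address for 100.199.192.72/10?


Network: 100.192.0.0/10
Host bits = 22
Set all host bits to 1:
Broadcast: 100.255.255.255


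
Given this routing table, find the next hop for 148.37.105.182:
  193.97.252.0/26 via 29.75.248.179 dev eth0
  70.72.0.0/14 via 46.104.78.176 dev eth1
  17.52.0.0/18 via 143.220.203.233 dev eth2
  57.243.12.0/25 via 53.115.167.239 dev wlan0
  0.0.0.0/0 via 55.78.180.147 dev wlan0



Longest prefix match for 148.37.105.182:
  /26 193.97.252.0: no
  /14 70.72.0.0: no
  /18 17.52.0.0: no
  /25 57.243.12.0: no
  /0 0.0.0.0: MATCH
Selected: next-hop 55.78.180.147 via wlan0 (matched /0)


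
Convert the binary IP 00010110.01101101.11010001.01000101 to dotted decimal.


00010110 = 22
01101101 = 109
11010001 = 209
01000101 = 69
IP: 22.109.209.69


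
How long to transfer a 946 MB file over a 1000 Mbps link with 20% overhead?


Effective throughput = 1000 * (1 - 20/100) = 800 Mbps
File size in Mb = 946 * 8 = 7568 Mb
Time = 7568 / 800
Time = 9.46 seconds


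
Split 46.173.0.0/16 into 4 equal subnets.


New prefix = 16 + 2 = 18
Each subnet has 16384 addresses
  46.173.0.0/18
  46.173.64.0/18
  46.173.128.0/18
  46.173.192.0/18
Subnets: 46.173.0.0/18, 46.173.64.0/18, 46.173.128.0/18, 46.173.192.0/18


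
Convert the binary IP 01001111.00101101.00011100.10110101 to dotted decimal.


01001111 = 79
00101101 = 45
00011100 = 28
10110101 = 181
IP: 79.45.28.181


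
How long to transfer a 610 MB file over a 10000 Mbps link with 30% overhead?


Effective throughput = 10000 * (1 - 30/100) = 7000 Mbps
File size in Mb = 610 * 8 = 4880 Mb
Time = 4880 / 7000
Time = 0.6971 seconds


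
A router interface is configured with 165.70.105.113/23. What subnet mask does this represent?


/23 means 23 network bits, 9 host bits
Binary: 11111111111111111111111000000000
Mask: 255.255.254.0


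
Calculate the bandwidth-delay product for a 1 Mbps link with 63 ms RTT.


BDP = bandwidth * RTT
= 1 Mbps * 63 ms
= 1 * 1e6 * 63 / 1000 bits
= 63000 bits
= 7875 bytes
= 7.6904 KB
BDP = 63000 bits (7875 bytes)


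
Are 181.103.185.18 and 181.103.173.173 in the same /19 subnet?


Mask: 255.255.224.0
181.103.185.18 AND mask = 181.103.160.0
181.103.173.173 AND mask = 181.103.160.0
Yes, same subnet (181.103.160.0)


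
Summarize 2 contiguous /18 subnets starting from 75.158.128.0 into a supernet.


Original prefix: /18
Number of subnets: 2 = 2^1
New prefix = 18 - 1 = 17
Supernet: 75.158.128.0/17


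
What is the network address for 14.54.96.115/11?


IP:   00001110.00110110.01100000.01110011
Mask: 11111111.11100000.00000000.00000000
AND operation:
Net:  00001110.00100000.00000000.00000000
Network: 14.32.0.0/11


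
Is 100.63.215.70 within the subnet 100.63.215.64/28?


Subnet network: 100.63.215.64
Test IP AND mask: 100.63.215.64
Yes, 100.63.215.70 is in 100.63.215.64/28


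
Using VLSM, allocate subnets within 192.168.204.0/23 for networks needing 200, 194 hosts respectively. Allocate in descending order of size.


200 hosts -> /24 (254 usable): 192.168.204.0/24
194 hosts -> /24 (254 usable): 192.168.205.0/24
Allocation: 192.168.204.0/24 (200 hosts, 254 usable); 192.168.205.0/24 (194 hosts, 254 usable)


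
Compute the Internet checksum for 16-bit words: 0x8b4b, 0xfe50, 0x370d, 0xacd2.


Sum all words (with carry folding):
+ 0x8b4b = 0x8b4b
+ 0xfe50 = 0x899c
+ 0x370d = 0xc0a9
+ 0xacd2 = 0x6d7c
One's complement: ~0x6d7c
Checksum = 0x9283


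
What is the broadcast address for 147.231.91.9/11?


Network: 147.224.0.0/11
Host bits = 21
Set all host bits to 1:
Broadcast: 147.255.255.255


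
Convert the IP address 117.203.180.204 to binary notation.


117 = 01110101
203 = 11001011
180 = 10110100
204 = 11001100
Binary: 01110101.11001011.10110100.11001100


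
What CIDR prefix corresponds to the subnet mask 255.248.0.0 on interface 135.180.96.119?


Binary: 11111111.11111000.00000000.00000000
Count leading 1s
Prefix: /13


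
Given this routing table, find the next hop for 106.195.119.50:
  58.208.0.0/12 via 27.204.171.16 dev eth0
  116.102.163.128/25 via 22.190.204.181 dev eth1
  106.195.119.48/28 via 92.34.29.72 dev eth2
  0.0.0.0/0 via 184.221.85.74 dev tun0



Longest prefix match for 106.195.119.50:
  /12 58.208.0.0: no
  /25 116.102.163.128: no
  /28 106.195.119.48: MATCH
  /0 0.0.0.0: MATCH
Selected: next-hop 92.34.29.72 via eth2 (matched /28)


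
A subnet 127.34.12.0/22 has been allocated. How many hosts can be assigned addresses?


Host bits = 32 - 22 = 10
Total addresses = 2^10 = 1024
Usable = total - 2 (network and broadcast)
Usable hosts: 1022


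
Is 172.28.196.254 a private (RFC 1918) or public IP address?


RFC 1918 private ranges:
  10.0.0.0/8 (10.0.0.0 - 10.255.255.255)
  172.16.0.0/12 (172.16.0.0 - 172.31.255.255)
  192.168.0.0/16 (192.168.0.0 - 192.168.255.255)
Private (in 172.16.0.0/12)


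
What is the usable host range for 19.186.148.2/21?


Network: 19.186.144.0
Broadcast: 19.186.151.255
First usable = network + 1
Last usable = broadcast - 1
Range: 19.186.144.1 to 19.186.151.254


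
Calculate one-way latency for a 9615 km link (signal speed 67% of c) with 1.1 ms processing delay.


Speed = 0.67 * 3e5 km/s = 201000 km/s
Propagation delay = 9615 / 201000 = 0.0478 s = 47.8358 ms
Processing delay = 1.1 ms
Total one-way latency = 48.9358 ms


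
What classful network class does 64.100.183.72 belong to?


First octet: 64
Binary: 01000000
0xxxxxxx -> Class A (1-126)
Class A, default mask 255.0.0.0 (/8)


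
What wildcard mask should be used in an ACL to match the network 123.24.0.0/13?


Subnet mask: 255.248.0.0
Wildcard = 255.255.255.255 - subnet mask
255 - 255 = 0
255 - 248 = 7
255 - 0 = 255
255 - 0 = 255
Wildcard: 0.7.255.255


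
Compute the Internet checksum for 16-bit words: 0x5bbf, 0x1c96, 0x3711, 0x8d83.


Sum all words (with carry folding):
+ 0x5bbf = 0x5bbf
+ 0x1c96 = 0x7855
+ 0x3711 = 0xaf66
+ 0x8d83 = 0x3cea
One's complement: ~0x3cea
Checksum = 0xc315


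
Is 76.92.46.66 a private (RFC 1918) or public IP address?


RFC 1918 private ranges:
  10.0.0.0/8 (10.0.0.0 - 10.255.255.255)
  172.16.0.0/12 (172.16.0.0 - 172.31.255.255)
  192.168.0.0/16 (192.168.0.0 - 192.168.255.255)
Public (not in any RFC 1918 range)


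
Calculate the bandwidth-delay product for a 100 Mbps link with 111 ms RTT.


BDP = bandwidth * RTT
= 100 Mbps * 111 ms
= 100 * 1e6 * 111 / 1000 bits
= 11100000 bits
= 1387500 bytes
= 1354.9805 KB
BDP = 11100000 bits (1387500 bytes)


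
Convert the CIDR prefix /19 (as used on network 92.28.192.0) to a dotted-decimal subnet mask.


/19 means 19 network bits, 13 host bits
Binary: 11111111111111111110000000000000
Mask: 255.255.224.0


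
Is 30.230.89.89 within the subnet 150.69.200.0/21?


Subnet network: 150.69.200.0
Test IP AND mask: 30.230.88.0
No, 30.230.89.89 is not in 150.69.200.0/21


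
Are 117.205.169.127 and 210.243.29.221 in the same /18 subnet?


Mask: 255.255.192.0
117.205.169.127 AND mask = 117.205.128.0
210.243.29.221 AND mask = 210.243.0.0
No, different subnets (117.205.128.0 vs 210.243.0.0)


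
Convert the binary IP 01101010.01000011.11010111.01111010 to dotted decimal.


01101010 = 106
01000011 = 67
11010111 = 215
01111010 = 122
IP: 106.67.215.122


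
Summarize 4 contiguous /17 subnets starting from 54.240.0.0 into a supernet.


Original prefix: /17
Number of subnets: 4 = 2^2
New prefix = 17 - 2 = 15
Supernet: 54.240.0.0/15


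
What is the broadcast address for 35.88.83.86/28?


Network: 35.88.83.80/28
Host bits = 4
Set all host bits to 1:
Broadcast: 35.88.83.95


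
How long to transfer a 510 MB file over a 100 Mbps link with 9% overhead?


Effective throughput = 100 * (1 - 9/100) = 91 Mbps
File size in Mb = 510 * 8 = 4080 Mb
Time = 4080 / 91
Time = 44.8352 seconds


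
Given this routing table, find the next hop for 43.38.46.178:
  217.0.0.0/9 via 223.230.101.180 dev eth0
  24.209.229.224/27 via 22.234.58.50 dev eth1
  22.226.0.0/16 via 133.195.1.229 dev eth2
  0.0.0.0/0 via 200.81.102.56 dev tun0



Longest prefix match for 43.38.46.178:
  /9 217.0.0.0: no
  /27 24.209.229.224: no
  /16 22.226.0.0: no
  /0 0.0.0.0: MATCH
Selected: next-hop 200.81.102.56 via tun0 (matched /0)


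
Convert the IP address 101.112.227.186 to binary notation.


101 = 01100101
112 = 01110000
227 = 11100011
186 = 10111010
Binary: 01100101.01110000.11100011.10111010


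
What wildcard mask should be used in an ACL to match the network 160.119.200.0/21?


Subnet mask: 255.255.248.0
Wildcard = 255.255.255.255 - subnet mask
255 - 255 = 0
255 - 255 = 0
255 - 248 = 7
255 - 0 = 255
Wildcard: 0.0.7.255


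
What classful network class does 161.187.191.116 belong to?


First octet: 161
Binary: 10100001
10xxxxxx -> Class B (128-191)
Class B, default mask 255.255.0.0 (/16)


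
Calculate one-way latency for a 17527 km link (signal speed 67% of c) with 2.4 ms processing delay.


Speed = 0.67 * 3e5 km/s = 201000 km/s
Propagation delay = 17527 / 201000 = 0.0872 s = 87.199 ms
Processing delay = 2.4 ms
Total one-way latency = 89.599 ms


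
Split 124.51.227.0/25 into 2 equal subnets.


New prefix = 25 + 1 = 26
Each subnet has 64 addresses
  124.51.227.0/26
  124.51.227.64/26
Subnets: 124.51.227.0/26, 124.51.227.64/26


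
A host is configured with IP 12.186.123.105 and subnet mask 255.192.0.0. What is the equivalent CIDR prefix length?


Binary: 11111111.11000000.00000000.00000000
Count leading 1s
Prefix: /10


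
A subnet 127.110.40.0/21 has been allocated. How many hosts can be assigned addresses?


Host bits = 32 - 21 = 11
Total addresses = 2^11 = 2048
Usable = total - 2 (network and broadcast)
Usable hosts: 2046


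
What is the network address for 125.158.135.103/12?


IP:   01111101.10011110.10000111.01100111
Mask: 11111111.11110000.00000000.00000000
AND operation:
Net:  01111101.10010000.00000000.00000000
Network: 125.144.0.0/12


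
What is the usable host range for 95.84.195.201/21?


Network: 95.84.192.0
Broadcast: 95.84.199.255
First usable = network + 1
Last usable = broadcast - 1
Range: 95.84.192.1 to 95.84.199.254


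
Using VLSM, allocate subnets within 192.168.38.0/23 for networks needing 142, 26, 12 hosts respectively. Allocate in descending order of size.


142 hosts -> /24 (254 usable): 192.168.38.0/24
26 hosts -> /27 (30 usable): 192.168.39.0/27
12 hosts -> /28 (14 usable): 192.168.39.32/28
Allocation: 192.168.38.0/24 (142 hosts, 254 usable); 192.168.39.0/27 (26 hosts, 30 usable); 192.168.39.32/28 (12 hosts, 14 usable)


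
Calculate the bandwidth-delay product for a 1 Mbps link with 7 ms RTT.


BDP = bandwidth * RTT
= 1 Mbps * 7 ms
= 1 * 1e6 * 7 / 1000 bits
= 7000 bits
= 875 bytes
BDP = 7000 bits (875 bytes)


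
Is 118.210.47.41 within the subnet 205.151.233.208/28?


Subnet network: 205.151.233.208
Test IP AND mask: 118.210.47.32
No, 118.210.47.41 is not in 205.151.233.208/28
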